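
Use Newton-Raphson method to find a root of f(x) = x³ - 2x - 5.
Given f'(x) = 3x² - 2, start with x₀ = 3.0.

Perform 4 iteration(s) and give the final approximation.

f(x) = x³ - 2x - 5
f'(x) = 3x² - 2
x₀ = 3.0

Newton-Raphson formula: x_{n+1} = x_n - f(x_n)/f'(x_n)

Iteration 1:
  f(3.000000) = 16.000000
  f'(3.000000) = 25.000000
  x_1 = 3.000000 - 16.000000/25.000000 = 2.360000
Iteration 2:
  f(2.360000) = 3.424256
  f'(2.360000) = 14.708800
  x_2 = 2.360000 - 3.424256/14.708800 = 2.127197
Iteration 3:
  f(2.127197) = 0.371100
  f'(2.127197) = 11.574898
  x_3 = 2.127197 - 0.371100/11.574898 = 2.095136
Iteration 4:
  f(2.095136) = 0.006527
  f'(2.095136) = 11.168785
  x_4 = 2.095136 - 0.006527/11.168785 = 2.094552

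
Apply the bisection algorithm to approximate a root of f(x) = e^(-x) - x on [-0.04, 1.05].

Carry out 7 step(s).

f(x) = e^(-x) - x
Initial interval: [-0.04, 1.05]

Iteration 1:
  c_1 = (-0.040000 + 1.050000)/2 = 0.505000
  f(c_1) = f(0.505000) = 0.098506
  f(a) × f(c) ≥ 0, new interval: [0.505000, 1.050000]
Iteration 2:
  c_2 = (0.505000 + 1.050000)/2 = 0.777500
  f(c_2) = f(0.777500) = -0.317947
  f(a) × f(c) < 0, new interval: [0.505000, 0.777500]
Iteration 3:
  c_3 = (0.505000 + 0.777500)/2 = 0.641250
  f(c_3) = f(0.641250) = -0.114616
  f(a) × f(c) < 0, new interval: [0.505000, 0.641250]
Iteration 4:
  c_4 = (0.505000 + 0.641250)/2 = 0.573125
  f(c_4) = f(0.573125) = -0.009364
  f(a) × f(c) < 0, new interval: [0.505000, 0.573125]
Iteration 5:
  c_5 = (0.505000 + 0.573125)/2 = 0.539062
  f(c_5) = f(0.539062) = 0.044232
  f(a) × f(c) ≥ 0, new interval: [0.539062, 0.573125]
Iteration 6:
  c_6 = (0.539062 + 0.573125)/2 = 0.556094
  f(c_6) = f(0.556094) = 0.017351
  f(a) × f(c) ≥ 0, new interval: [0.556094, 0.573125]
Iteration 7:
  c_7 = (0.556094 + 0.573125)/2 = 0.564609
  f(c_7) = f(0.564609) = 0.003973
  f(a) × f(c) ≥ 0, new interval: [0.564609, 0.573125]

After 7 iteration(s), the approximation is c_7 = 0.564609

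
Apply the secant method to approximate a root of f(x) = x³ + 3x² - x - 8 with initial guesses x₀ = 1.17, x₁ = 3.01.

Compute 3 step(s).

f(x) = x³ + 3x² - x - 8
x₀ = 1.17, x₁ = 3.01

Secant formula: x_{n+1} = x_n - f(x_n)(x_n - x_{n-1})/(f(x_n) - f(x_{n-1}))

Iteration 1:
  f(1.170000) = -3.461687
  f(3.010000) = 43.441201
  x_2 = 3.010000 - 43.441201×(3.010000 - 1.170000)/(43.441201 - (-3.461687))
       = 1.305802
Iteration 2:
  f(3.010000) = 43.441201
  f(1.305802) = -1.963898
  x_3 = 1.305802 - (-1.963898)×(1.305802 - 3.010000)/(-1.963898 - 43.441201)
       = 1.379513
Iteration 3:
  f(1.305802) = -1.963898
  f(1.379513) = -1.045050
  x_4 = 1.379513 - (-1.045050)×(1.379513 - 1.305802)/(-1.045050 - (-1.963898))
       = 1.463349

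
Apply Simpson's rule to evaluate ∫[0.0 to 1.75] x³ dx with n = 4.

f(x) = x³
a = 0.0, b = 1.75, n = 4
h = (b - a)/n = 0.437500

Simpson's rule: (h/3)[f(x₀) + 4f(x₁) + 2f(x₂) + ... + f(xₙ)]

x_0 = 0.0000, f(x_0) = 0.000000, coefficient = 1
x_1 = 0.4375, f(x_1) = 0.083740, coefficient = 4
x_2 = 0.8750, f(x_2) = 0.669922, coefficient = 2
x_3 = 1.3125, f(x_3) = 2.260986, coefficient = 4
x_4 = 1.7500, f(x_4) = 5.359375, coefficient = 1

I ≈ (0.437500/3) × 16.078125 = 2.344727
Exact value: 2.344727
Error: 0.000000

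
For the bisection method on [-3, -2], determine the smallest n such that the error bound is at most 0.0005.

We need (b-a)/2^n ≤ 0.0005
(-2 - (-3))/2^n ≤ 0.0005
1/2^n ≤ 0.0005
2^n ≥ 2000
n ≥ log₂(2000) = 10.97
n ≥ 11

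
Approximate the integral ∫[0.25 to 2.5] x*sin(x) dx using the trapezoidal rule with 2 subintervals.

f(x) = x*sin(x)
a = 0.25, b = 2.5, n = 2
h = (b - a)/n = 1.125000

Trapezoidal rule: (h/2)[f(x₀) + 2f(x₁) + 2f(x₂) + ... + f(xₙ)]

x_0 = 0.2500, f(x_0) = 0.061851, coefficient = 1
x_1 = 1.3750, f(x_1) = 1.348728, coefficient = 2
x_2 = 2.5000, f(x_2) = 1.496180, coefficient = 1

I ≈ (1.125000/2) × 4.255487 = 2.393712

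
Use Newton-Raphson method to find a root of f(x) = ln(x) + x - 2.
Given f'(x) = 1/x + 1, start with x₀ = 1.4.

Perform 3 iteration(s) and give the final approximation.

f(x) = ln(x) + x - 2
f'(x) = 1/x + 1
x₀ = 1.4

Newton-Raphson formula: x_{n+1} = x_n - f(x_n)/f'(x_n)

Iteration 1:
  f(1.400000) = -0.263528
  f'(1.400000) = 1.714286
  x_1 = 1.400000 - (-0.263528)/1.714286 = 1.553725
Iteration 2:
  f(1.553725) = -0.005621
  f'(1.553725) = 1.643615
  x_2 = 1.553725 - (-0.005621)/1.643615 = 1.557144
Iteration 3:
  f(1.557144) = -0.000002
  f'(1.557144) = 1.642201
  x_3 = 1.557144 - (-0.000002)/1.642201 = 1.557146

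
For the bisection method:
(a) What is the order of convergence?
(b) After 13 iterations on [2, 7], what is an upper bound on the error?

(a) Bisection has linear (order 1) convergence; the error is halved each step.

(b) Error bound = (b-a)/2^n = (7 - 2)/2^{13}
    = 5/2^{13}

(a) 1 (linear); (b) error ≤ 6.10e-04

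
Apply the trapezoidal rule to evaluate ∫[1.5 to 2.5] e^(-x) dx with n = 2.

f(x) = e^(-x)
a = 1.5, b = 2.5, n = 2
h = (b - a)/n = 0.500000

Trapezoidal rule: (h/2)[f(x₀) + 2f(x₁) + 2f(x₂) + ... + f(xₙ)]

x_0 = 1.5000, f(x_0) = 0.223130, coefficient = 1
x_1 = 2.0000, f(x_1) = 0.135335, coefficient = 2
x_2 = 2.5000, f(x_2) = 0.082085, coefficient = 1

I ≈ (0.500000/2) × 0.575886 = 0.143971
Exact value: 0.141045
Error: 0.002926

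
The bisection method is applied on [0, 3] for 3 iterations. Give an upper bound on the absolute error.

Bisection error bound: |error| ≤ (b-a)/2^n
|error| ≤ (3 - 0)/2^3 = 3/2^3
|error| ≤ 0.3750000000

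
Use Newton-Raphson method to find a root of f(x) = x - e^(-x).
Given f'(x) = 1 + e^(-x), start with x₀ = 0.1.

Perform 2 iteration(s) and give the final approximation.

f(x) = x - e^(-x)
f'(x) = 1 + e^(-x)
x₀ = 0.1

Newton-Raphson formula: x_{n+1} = x_n - f(x_n)/f'(x_n)

Iteration 1:
  f(0.100000) = -0.804837
  f'(0.100000) = 1.904837
  x_1 = 0.100000 - (-0.804837)/1.904837 = 0.522523
Iteration 2:
  f(0.522523) = -0.070500
  f'(0.522523) = 1.593023
  x_2 = 0.522523 - (-0.070500)/1.593023 = 0.566778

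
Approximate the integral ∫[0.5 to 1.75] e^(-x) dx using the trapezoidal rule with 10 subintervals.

f(x) = e^(-x)
a = 0.5, b = 1.75, n = 10
h = (b - a)/n = 0.125000

Trapezoidal rule: (h/2)[f(x₀) + 2f(x₁) + 2f(x₂) + ... + f(xₙ)]

x_0 = 0.5000, f(x_0) = 0.606531, coefficient = 1
x_1 = 0.6250, f(x_1) = 0.535261, coefficient = 2
x_2 = 0.7500, f(x_2) = 0.472367, coefficient = 2
x_3 = 0.8750, f(x_3) = 0.416862, coefficient = 2
x_4 = 1.0000, f(x_4) = 0.367879, coefficient = 2
x_5 = 1.1250, f(x_5) = 0.324652, coefficient = 2
x_6 = 1.2500, f(x_6) = 0.286505, coefficient = 2
x_7 = 1.3750, f(x_7) = 0.252840, coefficient = 2
x_8 = 1.5000, f(x_8) = 0.223130, coefficient = 2
x_9 = 1.6250, f(x_9) = 0.196912, coefficient = 2
x_10 = 1.7500, f(x_10) = 0.173774, coefficient = 1

I ≈ (0.125000/2) × 6.933121 = 0.433320
Exact value: 0.432757
Error: 0.000563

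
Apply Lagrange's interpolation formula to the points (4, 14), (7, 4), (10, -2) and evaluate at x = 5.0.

Lagrange interpolation formula:
P(x) = Σ yᵢ × Lᵢ(x)
where Lᵢ(x) = Π_{j≠i} (x - xⱼ)/(xᵢ - xⱼ)

L_0(5.0) = (5.0 - 7)/(4 - 7) × (5.0 - 10)/(4 - 10) = 0.555556
L_1(5.0) = (5.0 - 4)/(7 - 4) × (5.0 - 10)/(7 - 10) = 0.555556
L_2(5.0) = (5.0 - 4)/(10 - 4) × (5.0 - 7)/(10 - 7) = -0.111111

P(5.0) = 14×L_0(5.0) + 4×L_1(5.0) + (-2)×L_2(5.0)
P(5.0) = 10.222222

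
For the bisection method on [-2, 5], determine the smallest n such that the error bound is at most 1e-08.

We need (b-a)/2^n ≤ 1e-08
(5 - (-2))/2^n ≤ 1e-08
7/2^n ≤ 1e-08
2^n ≥ 700000000
n ≥ log₂(700000000) = 29.38
n ≥ 30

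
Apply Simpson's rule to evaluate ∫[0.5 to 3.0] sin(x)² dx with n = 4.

f(x) = sin(x)²
a = 0.5, b = 3.0, n = 4
h = (b - a)/n = 0.625000

Simpson's rule: (h/3)[f(x₀) + 4f(x₁) + 2f(x₂) + ... + f(xₙ)]

x_0 = 0.5000, f(x_0) = 0.229849, coefficient = 1
x_1 = 1.1250, f(x_1) = 0.814087, coefficient = 4
x_2 = 1.7500, f(x_2) = 0.968228, coefficient = 2
x_3 = 2.3750, f(x_3) = 0.481199, coefficient = 4
x_4 = 3.0000, f(x_4) = 0.019915, coefficient = 1

I ≈ (0.625000/3) × 7.367363 = 1.534867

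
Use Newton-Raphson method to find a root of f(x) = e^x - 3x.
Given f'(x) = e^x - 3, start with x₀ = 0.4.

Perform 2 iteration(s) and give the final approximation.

f(x) = e^x - 3x
f'(x) = e^x - 3
x₀ = 0.4

Newton-Raphson formula: x_{n+1} = x_n - f(x_n)/f'(x_n)

Iteration 1:
  f(0.400000) = 0.291825
  f'(0.400000) = -1.508175
  x_1 = 0.400000 - 0.291825/(-1.508175) = 0.593495
Iteration 2:
  f(0.593495) = 0.029819
  f'(0.593495) = -1.189695
  x_2 = 0.593495 - 0.029819/(-1.189695) = 0.618560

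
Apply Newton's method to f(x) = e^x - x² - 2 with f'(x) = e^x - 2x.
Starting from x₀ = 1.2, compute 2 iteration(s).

f(x) = e^x - x² - 2
f'(x) = e^x - 2x
x₀ = 1.2

Newton-Raphson formula: x_{n+1} = x_n - f(x_n)/f'(x_n)

Iteration 1:
  f(1.200000) = -0.119883
  f'(1.200000) = 0.920117
  x_1 = 1.200000 - (-0.119883)/0.920117 = 1.330291
Iteration 2:
  f(1.330291) = 0.012470
  f'(1.330291) = 1.121562
  x_2 = 1.330291 - 0.012470/1.121562 = 1.319173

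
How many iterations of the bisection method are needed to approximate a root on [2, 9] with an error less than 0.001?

We need (b-a)/2^n ≤ 0.001
(9 - 2)/2^n ≤ 0.001
7/2^n ≤ 0.001
2^n ≥ 7000
n ≥ log₂(7000) = 12.77
n ≥ 13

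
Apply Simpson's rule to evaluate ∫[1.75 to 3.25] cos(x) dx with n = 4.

f(x) = cos(x)
a = 1.75, b = 3.25, n = 4
h = (b - a)/n = 0.375000

Simpson's rule: (h/3)[f(x₀) + 4f(x₁) + 2f(x₂) + ... + f(xₙ)]

x_0 = 1.7500, f(x_0) = -0.178246, coefficient = 1
x_1 = 2.1250, f(x_1) = -0.526266, coefficient = 4
x_2 = 2.5000, f(x_2) = -0.801144, coefficient = 2
x_3 = 2.8750, f(x_3) = -0.964674, coefficient = 4
x_4 = 3.2500, f(x_4) = -0.994130, coefficient = 1

I ≈ (0.375000/3) × -8.738425 = -1.092303
Exact value: -1.092181
Error: 0.000122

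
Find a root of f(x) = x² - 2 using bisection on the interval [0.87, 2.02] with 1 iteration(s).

f(x) = x² - 2
Initial interval: [0.87, 2.02]

Iteration 1:
  c_1 = (0.870000 + 2.020000)/2 = 1.445000
  f(c_1) = f(1.445000) = 0.088025
  f(a) × f(c) < 0, new interval: [0.870000, 1.445000]

After 1 iteration(s), the approximation is c_1 = 1.445000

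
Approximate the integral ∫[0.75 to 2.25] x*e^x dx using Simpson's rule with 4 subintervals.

f(x) = x*e^x
a = 0.75, b = 2.25, n = 4
h = (b - a)/n = 0.375000

Simpson's rule: (h/3)[f(x₀) + 4f(x₁) + 2f(x₂) + ... + f(xₙ)]

x_0 = 0.7500, f(x_0) = 1.587750, coefficient = 1
x_1 = 1.1250, f(x_1) = 3.465244, coefficient = 4
x_2 = 1.5000, f(x_2) = 6.722534, coefficient = 2
x_3 = 1.8750, f(x_3) = 12.226536, coefficient = 4
x_4 = 2.2500, f(x_4) = 21.347406, coefficient = 1

I ≈ (0.375000/3) × 99.147342 = 12.393418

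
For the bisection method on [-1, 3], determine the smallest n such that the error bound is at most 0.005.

We need (b-a)/2^n ≤ 0.005
(3 - (-1))/2^n ≤ 0.005
4/2^n ≤ 0.005
2^n ≥ 800
n ≥ log₂(800) = 9.64
n ≥ 10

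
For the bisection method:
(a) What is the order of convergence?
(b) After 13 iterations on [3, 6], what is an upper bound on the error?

(a) Bisection has linear (order 1) convergence; the error is halved each step.

(b) Error bound = (b-a)/2^n = (6 - 3)/2^{13}
    = 3/2^{13}

(a) 1 (linear); (b) error ≤ 3.66e-04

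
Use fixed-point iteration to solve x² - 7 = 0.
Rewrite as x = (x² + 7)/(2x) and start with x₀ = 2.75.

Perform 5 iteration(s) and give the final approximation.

Equation: x² - 7 = 0
Fixed-point form: x = (x² + 7)/(2x)
x₀ = 2.75

x_1 = g(2.750000) = 2.647727
x_2 = g(2.647727) = 2.645752
x_3 = g(2.645752) = 2.645751
x_4 = g(2.645751) = 2.645751
x_5 = g(2.645751) = 2.645751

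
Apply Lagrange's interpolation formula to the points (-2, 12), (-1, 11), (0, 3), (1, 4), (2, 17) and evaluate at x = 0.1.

Lagrange interpolation formula:
P(x) = Σ yᵢ × Lᵢ(x)
where Lᵢ(x) = Π_{j≠i} (x - xⱼ)/(xᵢ - xⱼ)

L_0(0.1) = (0.1 - (-1))/(-2 - (-1)) × (0.1 - 0)/(-2 - 0) × (0.1 - 1)/(-2 - 1) × (0.1 - 2)/(-2 - 2) = 0.007838
L_1(0.1) = (0.1 - (-2))/(-1 - (-2)) × (0.1 - 0)/(-1 - 0) × (0.1 - 1)/(-1 - 1) × (0.1 - 2)/(-1 - 2) = -0.059850
L_2(0.1) = (0.1 - (-2))/(0 - (-2)) × (0.1 - (-1))/(0 - (-1)) × (0.1 - 1)/(0 - 1) × (0.1 - 2)/(0 - 2) = 0.987525
L_3(0.1) = (0.1 - (-2))/(1 - (-2)) × (0.1 - (-1))/(1 - (-1)) × (0.1 - 0)/(1 - 0) × (0.1 - 2)/(1 - 2) = 0.073150
L_4(0.1) = (0.1 - (-2))/(2 - (-2)) × (0.1 - (-1))/(2 - (-1)) × (0.1 - 0)/(2 - 0) × (0.1 - 1)/(2 - 1) = -0.008663

P(0.1) = 12×L_0(0.1) + 11×L_1(0.1) + 3×L_2(0.1) + 4×L_3(0.1) + 17×L_4(0.1)
P(0.1) = 2.543613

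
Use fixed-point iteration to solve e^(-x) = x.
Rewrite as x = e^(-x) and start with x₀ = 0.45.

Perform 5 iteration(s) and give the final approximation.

Equation: e^(-x) = x
Fixed-point form: x = e^(-x)
x₀ = 0.45

x_1 = g(0.450000) = 0.637628
x_2 = g(0.637628) = 0.528545
x_3 = g(0.528545) = 0.589462
x_4 = g(0.589462) = 0.554625
x_5 = g(0.554625) = 0.574287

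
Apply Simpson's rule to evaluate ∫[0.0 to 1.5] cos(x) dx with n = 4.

f(x) = cos(x)
a = 0.0, b = 1.5, n = 4
h = (b - a)/n = 0.375000

Simpson's rule: (h/3)[f(x₀) + 4f(x₁) + 2f(x₂) + ... + f(xₙ)]

x_0 = 0.0000, f(x_0) = 1.000000, coefficient = 1
x_1 = 0.3750, f(x_1) = 0.930508, coefficient = 4
x_2 = 0.7500, f(x_2) = 0.731689, coefficient = 2
x_3 = 1.1250, f(x_3) = 0.431177, coefficient = 4
x_4 = 1.5000, f(x_4) = 0.070737, coefficient = 1

I ≈ (0.375000/3) × 7.980851 = 0.997606
Exact value: 0.997495
Error: 0.000111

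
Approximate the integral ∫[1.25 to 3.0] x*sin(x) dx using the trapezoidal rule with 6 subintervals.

f(x) = x*sin(x)
a = 1.25, b = 3.0, n = 6
h = (b - a)/n = 0.291667

Trapezoidal rule: (h/2)[f(x₀) + 2f(x₁) + 2f(x₂) + ... + f(xₙ)]

x_0 = 1.2500, f(x_0) = 1.186231, coefficient = 1
x_1 = 1.5417, f(x_1) = 1.541013, coefficient = 2
x_2 = 1.8333, f(x_2) = 1.770514, coefficient = 2
x_3 = 2.1250, f(x_3) = 1.806930, coefficient = 2
x_4 = 2.4167, f(x_4) = 1.602443, coefficient = 2
x_5 = 2.7083, f(x_5) = 1.137043, coefficient = 2
x_6 = 3.0000, f(x_6) = 0.423360, coefficient = 1

I ≈ (0.291667/2) × 17.325475 = 2.526632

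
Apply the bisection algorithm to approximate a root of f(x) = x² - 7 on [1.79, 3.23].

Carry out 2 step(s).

f(x) = x² - 7
Initial interval: [1.79, 3.23]

Iteration 1:
  c_1 = (1.790000 + 3.230000)/2 = 2.510000
  f(c_1) = f(2.510000) = -0.699900
  f(a) × f(c) ≥ 0, new interval: [2.510000, 3.230000]
Iteration 2:
  c_2 = (2.510000 + 3.230000)/2 = 2.870000
  f(c_2) = f(2.870000) = 1.236900
  f(a) × f(c) < 0, new interval: [2.510000, 2.870000]

After 2 iteration(s), the approximation is c_2 = 2.870000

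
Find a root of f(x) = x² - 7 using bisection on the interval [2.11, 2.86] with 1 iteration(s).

f(x) = x² - 7
Initial interval: [2.11, 2.86]

Iteration 1:
  c_1 = (2.110000 + 2.860000)/2 = 2.485000
  f(c_1) = f(2.485000) = -0.824775
  f(a) × f(c) ≥ 0, new interval: [2.485000, 2.860000]

After 1 iteration(s), the approximation is c_1 = 2.485000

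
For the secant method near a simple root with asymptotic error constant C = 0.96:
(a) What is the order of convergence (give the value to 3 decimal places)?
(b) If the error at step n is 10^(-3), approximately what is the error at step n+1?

(a) Secant method has superlinear convergence with order φ = (1+√5)/2 ≈ 1.618.
    This means |e_{n+1}| ≈ C|e_n|^1.618.

(b) With |e_n| = 10^(-3) and C = 0.96:
    |e_{n+1}| ≈ 0.96 × (10^(-3))^1.618 = 0.96 × 10^(-4.85)

(a) ≈ 1.618 (golden ratio); (b) |e_{n+1}| ≈ 1.343e-05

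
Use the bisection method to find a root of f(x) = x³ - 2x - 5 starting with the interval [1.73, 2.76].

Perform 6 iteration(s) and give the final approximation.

f(x) = x³ - 2x - 5
Initial interval: [1.73, 2.76]

Iteration 1:
  c_1 = (1.730000 + 2.760000)/2 = 2.245000
  f(c_1) = f(2.245000) = 1.824856
  f(a) × f(c) < 0, new interval: [1.730000, 2.245000]
Iteration 2:
  c_2 = (1.730000 + 2.245000)/2 = 1.987500
  f(c_2) = f(1.987500) = -1.124064
  f(a) × f(c) ≥ 0, new interval: [1.987500, 2.245000]
Iteration 3:
  c_3 = (1.987500 + 2.245000)/2 = 2.116250
  f(c_3) = f(2.116250) = 0.245155
  f(a) × f(c) < 0, new interval: [1.987500, 2.116250]
Iteration 4:
  c_4 = (1.987500 + 2.116250)/2 = 2.051875
  f(c_4) = f(2.051875) = -0.464964
  f(a) × f(c) ≥ 0, new interval: [2.051875, 2.116250]
Iteration 5:
  c_5 = (2.051875 + 2.116250)/2 = 2.084062
  f(c_5) = f(2.084062) = -0.116382
  f(a) × f(c) ≥ 0, new interval: [2.084062, 2.116250]
Iteration 6:
  c_6 = (2.084062 + 2.116250)/2 = 2.100156
  f(c_6) = f(2.100156) = 0.062755
  f(a) × f(c) < 0, new interval: [2.084062, 2.100156]

After 6 iteration(s), the approximation is c_6 = 2.100156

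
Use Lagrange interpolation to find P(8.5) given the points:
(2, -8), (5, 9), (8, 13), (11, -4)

Lagrange interpolation formula:
P(x) = Σ yᵢ × Lᵢ(x)
where Lᵢ(x) = Π_{j≠i} (x - xⱼ)/(xᵢ - xⱼ)

L_0(8.5) = (8.5 - 5)/(2 - 5) × (8.5 - 8)/(2 - 8) × (8.5 - 11)/(2 - 11) = 0.027006
L_1(8.5) = (8.5 - 2)/(5 - 2) × (8.5 - 8)/(5 - 8) × (8.5 - 11)/(5 - 11) = -0.150463
L_2(8.5) = (8.5 - 2)/(8 - 2) × (8.5 - 5)/(8 - 5) × (8.5 - 11)/(8 - 11) = 1.053241
L_3(8.5) = (8.5 - 2)/(11 - 2) × (8.5 - 5)/(11 - 5) × (8.5 - 8)/(11 - 8) = 0.070216

P(8.5) = (-8)×L_0(8.5) + 9×L_1(8.5) + 13×L_2(8.5) + (-4)×L_3(8.5)
P(8.5) = 11.841049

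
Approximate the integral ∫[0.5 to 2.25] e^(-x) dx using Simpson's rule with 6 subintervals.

f(x) = e^(-x)
a = 0.5, b = 2.25, n = 6
h = (b - a)/n = 0.291667

Simpson's rule: (h/3)[f(x₀) + 4f(x₁) + 2f(x₂) + ... + f(xₙ)]

x_0 = 0.5000, f(x_0) = 0.606531, coefficient = 1
x_1 = 0.7917, f(x_1) = 0.453089, coefficient = 4
x_2 = 1.0833, f(x_2) = 0.338465, coefficient = 2
x_3 = 1.3750, f(x_3) = 0.252840, coefficient = 4
x_4 = 1.6667, f(x_4) = 0.188876, coefficient = 2
x_5 = 1.9583, f(x_5) = 0.141093, coefficient = 4
x_6 = 2.2500, f(x_6) = 0.105399, coefficient = 1

I ≈ (0.291667/3) × 5.154700 = 0.501151
Exact value: 0.501131
Error: 0.000020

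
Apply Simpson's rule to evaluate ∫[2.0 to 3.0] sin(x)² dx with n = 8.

f(x) = sin(x)²
a = 2.0, b = 3.0, n = 8
h = (b - a)/n = 0.125000

Simpson's rule: (h/3)[f(x₀) + 4f(x₁) + 2f(x₂) + ... + f(xₙ)]

x_0 = 2.0000, f(x_0) = 0.826822, coefficient = 1
x_1 = 2.1250, f(x_1) = 0.723044, coefficient = 4
x_2 = 2.2500, f(x_2) = 0.605398, coefficient = 2
x_3 = 2.3750, f(x_3) = 0.481199, coefficient = 4
x_4 = 2.5000, f(x_4) = 0.358169, coefficient = 2
x_5 = 2.6250, f(x_5) = 0.243957, coefficient = 4
x_6 = 2.7500, f(x_6) = 0.145665, coefficient = 2
x_7 = 2.8750, f(x_7) = 0.069404, coefficient = 4
x_8 = 3.0000, f(x_8) = 0.019915, coefficient = 1

I ≈ (0.125000/3) × 9.135615 = 0.380651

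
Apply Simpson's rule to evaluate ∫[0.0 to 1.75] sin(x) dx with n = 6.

f(x) = sin(x)
a = 0.0, b = 1.75, n = 6
h = (b - a)/n = 0.291667

Simpson's rule: (h/3)[f(x₀) + 4f(x₁) + 2f(x₂) + ... + f(xₙ)]

x_0 = 0.0000, f(x_0) = 0.000000, coefficient = 1
x_1 = 0.2917, f(x_1) = 0.287549, coefficient = 4
x_2 = 0.5833, f(x_2) = 0.550809, coefficient = 2
x_3 = 0.8750, f(x_3) = 0.767544, coefficient = 4
x_4 = 1.1667, f(x_4) = 0.919445, coefficient = 2
x_5 = 1.4583, f(x_5) = 0.993683, coefficient = 4
x_6 = 1.7500, f(x_6) = 0.983986, coefficient = 1

I ≈ (0.291667/3) × 12.119595 = 1.178294
Exact value: 1.178246
Error: 0.000048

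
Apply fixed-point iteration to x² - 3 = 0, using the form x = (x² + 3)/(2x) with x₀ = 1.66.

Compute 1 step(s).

Equation: x² - 3 = 0
Fixed-point form: x = (x² + 3)/(2x)
x₀ = 1.66

x_1 = g(1.660000) = 1.733614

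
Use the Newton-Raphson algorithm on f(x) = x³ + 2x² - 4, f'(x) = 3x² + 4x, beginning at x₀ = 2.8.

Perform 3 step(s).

f(x) = x³ + 2x² - 4
f'(x) = 3x² + 4x
x₀ = 2.8

Newton-Raphson formula: x_{n+1} = x_n - f(x_n)/f'(x_n)

Iteration 1:
  f(2.800000) = 33.632000
  f'(2.800000) = 34.720000
  x_1 = 2.800000 - 33.632000/34.720000 = 1.831336
Iteration 2:
  f(1.831336) = 8.849509
  f'(1.831336) = 17.386725
  x_2 = 1.831336 - 8.849509/17.386725 = 1.322356
Iteration 3:
  f(1.322356) = 1.809552
  f'(1.322356) = 10.535295
  x_3 = 1.322356 - 1.809552/10.535295 = 1.150595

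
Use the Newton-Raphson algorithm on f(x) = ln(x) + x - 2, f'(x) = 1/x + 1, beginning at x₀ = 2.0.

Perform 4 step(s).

f(x) = ln(x) + x - 2
f'(x) = 1/x + 1
x₀ = 2.0

Newton-Raphson formula: x_{n+1} = x_n - f(x_n)/f'(x_n)

Iteration 1:
  f(2.000000) = 0.693147
  f'(2.000000) = 1.500000
  x_1 = 2.000000 - 0.693147/1.500000 = 1.537902
Iteration 2:
  f(1.537902) = -0.031679
  f'(1.537902) = 1.650237
  x_2 = 1.537902 - (-0.031679)/1.650237 = 1.557099
Iteration 3:
  f(1.557099) = -0.000077
  f'(1.557099) = 1.642220
  x_3 = 1.557099 - (-0.000077)/1.642220 = 1.557146
Iteration 4:
  f(1.557146) = 0.000000
  f'(1.557146) = 1.642201
  x_4 = 1.557146 - 0.000000/1.642201 = 1.557146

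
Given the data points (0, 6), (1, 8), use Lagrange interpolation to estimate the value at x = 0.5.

Lagrange interpolation formula:
P(x) = Σ yᵢ × Lᵢ(x)
where Lᵢ(x) = Π_{j≠i} (x - xⱼ)/(xᵢ - xⱼ)

L_0(0.5) = (0.5 - 1)/(0 - 1) = 0.500000
L_1(0.5) = (0.5 - 0)/(1 - 0) = 0.500000

P(0.5) = 6×L_0(0.5) + 8×L_1(0.5)
P(0.5) = 7.000000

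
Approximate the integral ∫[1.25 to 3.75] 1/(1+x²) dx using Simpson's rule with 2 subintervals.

f(x) = 1/(1+x²)
a = 1.25, b = 3.75, n = 2
h = (b - a)/n = 1.250000

Simpson's rule: (h/3)[f(x₀) + 4f(x₁) + 2f(x₂) + ... + f(xₙ)]

x_0 = 1.2500, f(x_0) = 0.390244, coefficient = 1
x_1 = 2.5000, f(x_1) = 0.137931, coefficient = 4
x_2 = 3.7500, f(x_2) = 0.066390, coefficient = 1

I ≈ (1.250000/3) × 1.008358 = 0.420149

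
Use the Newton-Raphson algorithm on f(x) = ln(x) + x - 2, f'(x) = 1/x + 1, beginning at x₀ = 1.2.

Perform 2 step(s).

f(x) = ln(x) + x - 2
f'(x) = 1/x + 1
x₀ = 1.2

Newton-Raphson formula: x_{n+1} = x_n - f(x_n)/f'(x_n)

Iteration 1:
  f(1.200000) = -0.617678
  f'(1.200000) = 1.833333
  x_1 = 1.200000 - (-0.617678)/1.833333 = 1.536916
Iteration 2:
  f(1.536916) = -0.033307
  f'(1.536916) = 1.650654
  x_2 = 1.536916 - (-0.033307)/1.650654 = 1.557094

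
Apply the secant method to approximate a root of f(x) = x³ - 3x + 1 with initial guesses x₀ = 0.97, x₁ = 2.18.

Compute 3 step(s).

f(x) = x³ - 3x + 1
x₀ = 0.97, x₁ = 2.18

Secant formula: x_{n+1} = x_n - f(x_n)(x_n - x_{n-1})/(f(x_n) - f(x_{n-1}))

Iteration 1:
  f(0.970000) = -0.997327
  f(2.180000) = 4.820232
  x_2 = 2.180000 - 4.820232×(2.180000 - 0.970000)/(4.820232 - (-0.997327))
       = 1.177435
Iteration 2:
  f(2.180000) = 4.820232
  f(1.177435) = -0.899964
  x_3 = 1.177435 - (-0.899964)×(1.177435 - 2.180000)/(-0.899964 - 4.820232)
       = 1.335170
Iteration 3:
  f(1.177435) = -0.899964
  f(1.335170) = -0.625332
  x_4 = 1.335170 - (-0.625332)×(1.335170 - 1.177435)/(-0.625332 - (-0.899964))
       = 1.694327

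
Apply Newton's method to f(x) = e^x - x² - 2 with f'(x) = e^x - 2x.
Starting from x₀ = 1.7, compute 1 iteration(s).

f(x) = e^x - x² - 2
f'(x) = e^x - 2x
x₀ = 1.7

Newton-Raphson formula: x_{n+1} = x_n - f(x_n)/f'(x_n)

Iteration 1:
  f(1.700000) = 0.583947
  f'(1.700000) = 2.073947
  x_1 = 1.700000 - 0.583947/2.073947 = 1.418437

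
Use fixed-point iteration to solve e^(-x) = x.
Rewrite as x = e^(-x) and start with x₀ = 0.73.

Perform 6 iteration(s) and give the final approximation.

Equation: e^(-x) = x
Fixed-point form: x = e^(-x)
x₀ = 0.73

x_1 = g(0.730000) = 0.481909
x_2 = g(0.481909) = 0.617603
x_3 = g(0.617603) = 0.539235
x_4 = g(0.539235) = 0.583194
x_5 = g(0.583194) = 0.558113
x_6 = g(0.558113) = 0.572288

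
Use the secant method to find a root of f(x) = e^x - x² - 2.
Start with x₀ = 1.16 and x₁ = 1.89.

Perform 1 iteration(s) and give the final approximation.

f(x) = e^x - x² - 2
x₀ = 1.16, x₁ = 1.89

Secant formula: x_{n+1} = x_n - f(x_n)(x_n - x_{n-1})/(f(x_n) - f(x_{n-1}))

Iteration 1:
  f(1.160000) = -0.155667
  f(1.890000) = 1.047269
  x_2 = 1.890000 - 1.047269×(1.890000 - 1.160000)/(1.047269 - (-0.155667))
       = 1.254466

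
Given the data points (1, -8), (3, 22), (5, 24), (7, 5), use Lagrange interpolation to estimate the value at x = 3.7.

Lagrange interpolation formula:
P(x) = Σ yᵢ × Lᵢ(x)
where Lᵢ(x) = Π_{j≠i} (x - xⱼ)/(xᵢ - xⱼ)

L_0(3.7) = (3.7 - 3)/(1 - 3) × (3.7 - 5)/(1 - 5) × (3.7 - 7)/(1 - 7) = -0.062563
L_1(3.7) = (3.7 - 1)/(3 - 1) × (3.7 - 5)/(3 - 5) × (3.7 - 7)/(3 - 7) = 0.723937
L_2(3.7) = (3.7 - 1)/(5 - 1) × (3.7 - 3)/(5 - 3) × (3.7 - 7)/(5 - 7) = 0.389813
L_3(3.7) = (3.7 - 1)/(7 - 1) × (3.7 - 3)/(7 - 3) × (3.7 - 5)/(7 - 5) = -0.051188

P(3.7) = (-8)×L_0(3.7) + 22×L_1(3.7) + 24×L_2(3.7) + 5×L_3(3.7)
P(3.7) = 25.526687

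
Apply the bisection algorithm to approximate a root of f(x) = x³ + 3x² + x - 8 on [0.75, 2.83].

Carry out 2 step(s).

f(x) = x³ + 3x² + x - 8
Initial interval: [0.75, 2.83]

Iteration 1:
  c_1 = (0.750000 + 2.830000)/2 = 1.790000
  f(c_1) = f(1.790000) = 9.137639
  f(a) × f(c) < 0, new interval: [0.750000, 1.790000]
Iteration 2:
  c_2 = (0.750000 + 1.790000)/2 = 1.270000
  f(c_2) = f(1.270000) = 0.157083
  f(a) × f(c) < 0, new interval: [0.750000, 1.270000]

After 2 iteration(s), the approximation is c_2 = 1.270000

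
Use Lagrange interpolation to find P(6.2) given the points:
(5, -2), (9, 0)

Lagrange interpolation formula:
P(x) = Σ yᵢ × Lᵢ(x)
where Lᵢ(x) = Π_{j≠i} (x - xⱼ)/(xᵢ - xⱼ)

L_0(6.2) = (6.2 - 9)/(5 - 9) = 0.700000
L_1(6.2) = (6.2 - 5)/(9 - 5) = 0.300000

P(6.2) = (-2)×L_0(6.2) + 0×L_1(6.2)
P(6.2) = -1.400000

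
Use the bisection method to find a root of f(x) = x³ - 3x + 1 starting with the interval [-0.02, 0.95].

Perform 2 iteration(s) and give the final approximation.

f(x) = x³ - 3x + 1
Initial interval: [-0.02, 0.95]

Iteration 1:
  c_1 = (-0.020000 + 0.950000)/2 = 0.465000
  f(c_1) = f(0.465000) = -0.294455
  f(a) × f(c) < 0, new interval: [-0.020000, 0.465000]
Iteration 2:
  c_2 = (-0.020000 + 0.465000)/2 = 0.222500
  f(c_2) = f(0.222500) = 0.343515
  f(a) × f(c) ≥ 0, new interval: [0.222500, 0.465000]

After 2 iteration(s), the approximation is c_2 = 0.222500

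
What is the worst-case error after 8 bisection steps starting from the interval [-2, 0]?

Bisection error bound: |error| ≤ (b-a)/2^n
|error| ≤ (0 - (-2))/2^8 = 2/2^8
|error| ≤ 0.0078125000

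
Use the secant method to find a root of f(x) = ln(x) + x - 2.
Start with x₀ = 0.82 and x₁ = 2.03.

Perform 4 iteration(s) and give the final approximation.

f(x) = ln(x) + x - 2
x₀ = 0.82, x₁ = 2.03

Secant formula: x_{n+1} = x_n - f(x_n)(x_n - x_{n-1})/(f(x_n) - f(x_{n-1}))

Iteration 1:
  f(0.820000) = -1.378451
  f(2.030000) = 0.738036
  x_2 = 2.030000 - 0.738036×(2.030000 - 0.820000)/(0.738036 - (-1.378451))
       = 1.608063
Iteration 2:
  f(2.030000) = 0.738036
  f(1.608063) = 0.083094
  x_3 = 1.608063 - 0.083094×(1.608063 - 2.030000)/(0.083094 - 0.738036)
       = 1.554531
Iteration 3:
  f(1.608063) = 0.083094
  f(1.554531) = -0.004295
  x_4 = 1.554531 - (-0.004295)×(1.554531 - 1.608063)/(-0.004295 - 0.083094)
       = 1.557162
Iteration 4:
  f(1.554531) = -0.004295
  f(1.557162) = 0.000027
  x_5 = 1.557162 - 0.000027×(1.557162 - 1.554531)/(0.000027 - (-0.004295))
       = 1.557146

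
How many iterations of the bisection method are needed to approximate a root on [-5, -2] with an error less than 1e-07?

We need (b-a)/2^n ≤ 1e-07
(-2 - (-5))/2^n ≤ 1e-07
3/2^n ≤ 1e-07
2^n ≥ 30000000
n ≥ log₂(30000000) = 24.84
n ≥ 25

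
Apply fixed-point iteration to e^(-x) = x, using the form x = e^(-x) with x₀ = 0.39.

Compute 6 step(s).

Equation: e^(-x) = x
Fixed-point form: x = e^(-x)
x₀ = 0.39

x_1 = g(0.390000) = 0.677057
x_2 = g(0.677057) = 0.508110
x_3 = g(0.508110) = 0.601631
x_4 = g(0.601631) = 0.547917
x_5 = g(0.547917) = 0.578153
x_6 = g(0.578153) = 0.560934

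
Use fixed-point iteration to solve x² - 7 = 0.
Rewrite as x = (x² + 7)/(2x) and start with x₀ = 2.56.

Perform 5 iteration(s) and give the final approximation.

Equation: x² - 7 = 0
Fixed-point form: x = (x² + 7)/(2x)
x₀ = 2.56

x_1 = g(2.560000) = 2.647187
x_2 = g(2.647187) = 2.645752
x_3 = g(2.645752) = 2.645751
x_4 = g(2.645751) = 2.645751
x_5 = g(2.645751) = 2.645751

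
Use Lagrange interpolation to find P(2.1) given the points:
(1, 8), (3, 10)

Lagrange interpolation formula:
P(x) = Σ yᵢ × Lᵢ(x)
where Lᵢ(x) = Π_{j≠i} (x - xⱼ)/(xᵢ - xⱼ)

L_0(2.1) = (2.1 - 3)/(1 - 3) = 0.450000
L_1(2.1) = (2.1 - 1)/(3 - 1) = 0.550000

P(2.1) = 8×L_0(2.1) + 10×L_1(2.1)
P(2.1) = 9.100000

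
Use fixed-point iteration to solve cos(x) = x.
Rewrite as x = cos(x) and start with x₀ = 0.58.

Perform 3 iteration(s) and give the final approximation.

Equation: cos(x) = x
Fixed-point form: x = cos(x)
x₀ = 0.58

x_1 = g(0.580000) = 0.836463
x_2 = g(0.836463) = 0.670093
x_3 = g(0.670093) = 0.783764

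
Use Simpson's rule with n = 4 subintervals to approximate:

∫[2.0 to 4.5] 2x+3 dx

f(x) = 2x+3
a = 2.0, b = 4.5, n = 4
h = (b - a)/n = 0.625000

Simpson's rule: (h/3)[f(x₀) + 4f(x₁) + 2f(x₂) + ... + f(xₙ)]

x_0 = 2.0000, f(x_0) = 7.000000, coefficient = 1
x_1 = 2.6250, f(x_1) = 8.250000, coefficient = 4
x_2 = 3.2500, f(x_2) = 9.500000, coefficient = 2
x_3 = 3.8750, f(x_3) = 10.750000, coefficient = 4
x_4 = 4.5000, f(x_4) = 12.000000, coefficient = 1

I ≈ (0.625000/3) × 114.000000 = 23.750000
Exact value: 23.750000
Error: 0.000000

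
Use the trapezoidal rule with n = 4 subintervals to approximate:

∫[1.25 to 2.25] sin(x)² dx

f(x) = sin(x)²
a = 1.25, b = 2.25, n = 4
h = (b - a)/n = 0.250000

Trapezoidal rule: (h/2)[f(x₀) + 2f(x₁) + 2f(x₂) + ... + f(xₙ)]

x_0 = 1.2500, f(x_0) = 0.900572, coefficient = 1
x_1 = 1.5000, f(x_1) = 0.994996, coefficient = 2
x_2 = 1.7500, f(x_2) = 0.968228, coefficient = 2
x_3 = 2.0000, f(x_3) = 0.826822, coefficient = 2
x_4 = 2.2500, f(x_4) = 0.605398, coefficient = 1

I ≈ (0.250000/2) × 7.086063 = 0.885758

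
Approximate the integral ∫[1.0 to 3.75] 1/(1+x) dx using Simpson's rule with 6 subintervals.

f(x) = 1/(1+x)
a = 1.0, b = 3.75, n = 6
h = (b - a)/n = 0.458333

Simpson's rule: (h/3)[f(x₀) + 4f(x₁) + 2f(x₂) + ... + f(xₙ)]

x_0 = 1.0000, f(x_0) = 0.500000, coefficient = 1
x_1 = 1.4583, f(x_1) = 0.406780, coefficient = 4
x_2 = 1.9167, f(x_2) = 0.342857, coefficient = 2
x_3 = 2.3750, f(x_3) = 0.296296, coefficient = 4
x_4 = 2.8333, f(x_4) = 0.260870, coefficient = 2
x_5 = 3.2917, f(x_5) = 0.233010, coefficient = 4
x_6 = 3.7500, f(x_6) = 0.210526, coefficient = 1

I ≈ (0.458333/3) × 5.662322 = 0.865077
Exact value: 0.864997
Error: 0.000080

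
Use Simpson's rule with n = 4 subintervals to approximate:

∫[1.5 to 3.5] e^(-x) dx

f(x) = e^(-x)
a = 1.5, b = 3.5, n = 4
h = (b - a)/n = 0.500000

Simpson's rule: (h/3)[f(x₀) + 4f(x₁) + 2f(x₂) + ... + f(xₙ)]

x_0 = 1.5000, f(x_0) = 0.223130, coefficient = 1
x_1 = 2.0000, f(x_1) = 0.135335, coefficient = 4
x_2 = 2.5000, f(x_2) = 0.082085, coefficient = 2
x_3 = 3.0000, f(x_3) = 0.049787, coefficient = 4
x_4 = 3.5000, f(x_4) = 0.030197, coefficient = 1

I ≈ (0.500000/3) × 1.157987 = 0.192998
Exact value: 0.192933
Error: 0.000065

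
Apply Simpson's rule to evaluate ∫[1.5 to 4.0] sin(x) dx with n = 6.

f(x) = sin(x)
a = 1.5, b = 4.0, n = 6
h = (b - a)/n = 0.416667

Simpson's rule: (h/3)[f(x₀) + 4f(x₁) + 2f(x₂) + ... + f(xₙ)]

x_0 = 1.5000, f(x_0) = 0.997495, coefficient = 1
x_1 = 1.9167, f(x_1) = 0.940781, coefficient = 4
x_2 = 2.3333, f(x_2) = 0.723086, coefficient = 2
x_3 = 2.7500, f(x_3) = 0.381661, coefficient = 4
x_4 = 3.1667, f(x_4) = -0.025071, coefficient = 2
x_5 = 3.5833, f(x_5) = -0.427514, coefficient = 4
x_6 = 4.0000, f(x_6) = -0.756802, coefficient = 1

I ≈ (0.416667/3) × 5.216434 = 0.724505
Exact value: 0.724381
Error: 0.000124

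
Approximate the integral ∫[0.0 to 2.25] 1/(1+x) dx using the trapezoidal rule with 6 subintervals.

f(x) = 1/(1+x)
a = 0.0, b = 2.25, n = 6
h = (b - a)/n = 0.375000

Trapezoidal rule: (h/2)[f(x₀) + 2f(x₁) + 2f(x₂) + ... + f(xₙ)]

x_0 = 0.0000, f(x_0) = 1.000000, coefficient = 1
x_1 = 0.3750, f(x_1) = 0.727273, coefficient = 2
x_2 = 0.7500, f(x_2) = 0.571429, coefficient = 2
x_3 = 1.1250, f(x_3) = 0.470588, coefficient = 2
x_4 = 1.5000, f(x_4) = 0.400000, coefficient = 2
x_5 = 1.8750, f(x_5) = 0.347826, coefficient = 2
x_6 = 2.2500, f(x_6) = 0.307692, coefficient = 1

I ≈ (0.375000/2) × 6.341924 = 1.189111
Exact value: 1.178655
Error: 0.010456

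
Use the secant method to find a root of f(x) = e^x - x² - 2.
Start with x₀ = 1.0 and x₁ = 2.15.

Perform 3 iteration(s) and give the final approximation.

f(x) = e^x - x² - 2
x₀ = 1.0, x₁ = 2.15

Secant formula: x_{n+1} = x_n - f(x_n)(x_n - x_{n-1})/(f(x_n) - f(x_{n-1}))

Iteration 1:
  f(1.000000) = -0.281718
  f(2.150000) = 1.962358
  x_2 = 2.150000 - 1.962358×(2.150000 - 1.000000)/(1.962358 - (-0.281718))
       = 1.144369
Iteration 2:
  f(2.150000) = 1.962358
  f(1.144369) = -0.169121
  x_3 = 1.144369 - (-0.169121)×(1.144369 - 2.150000)/(-0.169121 - 1.962358)
       = 1.224161
Iteration 3:
  f(1.144369) = -0.169121
  f(1.224161) = -0.097259
  x_4 = 1.224161 - (-0.097259)×(1.224161 - 1.144369)/(-0.097259 - (-0.169121))
       = 1.332152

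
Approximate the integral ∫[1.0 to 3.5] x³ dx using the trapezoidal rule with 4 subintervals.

f(x) = x³
a = 1.0, b = 3.5, n = 4
h = (b - a)/n = 0.625000

Trapezoidal rule: (h/2)[f(x₀) + 2f(x₁) + 2f(x₂) + ... + f(xₙ)]

x_0 = 1.0000, f(x_0) = 1.000000, coefficient = 1
x_1 = 1.6250, f(x_1) = 4.291016, coefficient = 2
x_2 = 2.2500, f(x_2) = 11.390625, coefficient = 2
x_3 = 2.8750, f(x_3) = 23.763672, coefficient = 2
x_4 = 3.5000, f(x_4) = 42.875000, coefficient = 1

I ≈ (0.625000/2) × 122.765625 = 38.364258
Exact value: 37.265625
Error: 1.098633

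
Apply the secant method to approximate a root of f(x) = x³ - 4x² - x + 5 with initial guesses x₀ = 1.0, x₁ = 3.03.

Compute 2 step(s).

f(x) = x³ - 4x² - x + 5
x₀ = 1.0, x₁ = 3.03

Secant formula: x_{n+1} = x_n - f(x_n)(x_n - x_{n-1})/(f(x_n) - f(x_{n-1}))

Iteration 1:
  f(1.000000) = 1.000000
  f(3.030000) = -6.935473
  x_2 = 3.030000 - (-6.935473)×(3.030000 - 1.000000)/(-6.935473 - 1.000000)
       = 1.255813
Iteration 2:
  f(3.030000) = -6.935473
  f(1.255813) = -0.583580
  x_3 = 1.255813 - (-0.583580)×(1.255813 - 3.030000)/(-0.583580 - (-6.935473))
       = 1.092810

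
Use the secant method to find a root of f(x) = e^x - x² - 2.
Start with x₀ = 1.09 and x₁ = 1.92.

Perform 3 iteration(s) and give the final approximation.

f(x) = e^x - x² - 2
x₀ = 1.09, x₁ = 1.92

Secant formula: x_{n+1} = x_n - f(x_n)(x_n - x_{n-1})/(f(x_n) - f(x_{n-1}))

Iteration 1:
  f(1.090000) = -0.213826
  f(1.920000) = 1.134558
  x_2 = 1.920000 - 1.134558×(1.920000 - 1.090000)/(1.134558 - (-0.213826))
       = 1.221621
Iteration 2:
  f(1.920000) = 1.134558
  f(1.221621) = -0.099675
  x_3 = 1.221621 - (-0.099675)×(1.221621 - 1.920000)/(-0.099675 - 1.134558)
       = 1.278021
Iteration 3:
  f(1.221621) = -0.099675
  f(1.278021) = -0.043809
  x_4 = 1.278021 - (-0.043809)×(1.278021 - 1.221621)/(-0.043809 - (-0.099675))
       = 1.322248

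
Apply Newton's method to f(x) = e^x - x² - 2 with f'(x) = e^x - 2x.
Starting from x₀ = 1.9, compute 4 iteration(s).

f(x) = e^x - x² - 2
f'(x) = e^x - 2x
x₀ = 1.9

Newton-Raphson formula: x_{n+1} = x_n - f(x_n)/f'(x_n)

Iteration 1:
  f(1.900000) = 1.075894
  f'(1.900000) = 2.885894
  x_1 = 1.900000 - 1.075894/2.885894 = 1.527189
Iteration 2:
  f(1.527189) = 0.272906
  f'(1.527189) = 1.550834
  x_2 = 1.527189 - 0.272906/1.550834 = 1.351215
Iteration 3:
  f(1.351215) = 0.036333
  f'(1.351215) = 1.159684
  x_3 = 1.351215 - 0.036333/1.159684 = 1.319885
Iteration 4:
  f(1.319885) = 0.000894
  f'(1.319885) = 1.103221
  x_4 = 1.319885 - 0.000894/1.103221 = 1.319074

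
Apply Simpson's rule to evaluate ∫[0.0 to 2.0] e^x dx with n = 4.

f(x) = e^x
a = 0.0, b = 2.0, n = 4
h = (b - a)/n = 0.500000

Simpson's rule: (h/3)[f(x₀) + 4f(x₁) + 2f(x₂) + ... + f(xₙ)]

x_0 = 0.0000, f(x_0) = 1.000000, coefficient = 1
x_1 = 0.5000, f(x_1) = 1.648721, coefficient = 4
x_2 = 1.0000, f(x_2) = 2.718282, coefficient = 2
x_3 = 1.5000, f(x_3) = 4.481689, coefficient = 4
x_4 = 2.0000, f(x_4) = 7.389056, coefficient = 1

I ≈ (0.500000/3) × 38.347261 = 6.391210
Exact value: 6.389056
Error: 0.002154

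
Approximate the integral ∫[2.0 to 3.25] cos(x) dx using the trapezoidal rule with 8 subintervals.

f(x) = cos(x)
a = 2.0, b = 3.25, n = 8
h = (b - a)/n = 0.156250

Trapezoidal rule: (h/2)[f(x₀) + 2f(x₁) + 2f(x₂) + ... + f(xₙ)]

x_0 = 2.0000, f(x_0) = -0.416147, coefficient = 1
x_1 = 2.1562, f(x_1) = -0.552578, coefficient = 2
x_2 = 2.3125, f(x_2) = -0.675545, coefficient = 2
x_3 = 2.4688, f(x_3) = -0.782053, coefficient = 2
x_4 = 2.6250, f(x_4) = -0.869507, coefficient = 2
x_5 = 2.7812, f(x_5) = -0.935776, coefficient = 2
x_6 = 2.9375, f(x_6) = -0.979245, coefficient = 2
x_7 = 3.0938, f(x_7) = -0.998856, coefficient = 2
x_8 = 3.2500, f(x_8) = -0.994130, coefficient = 1

I ≈ (0.156250/2) × -12.997397 = -1.015422
Exact value: -1.017493
Error: 0.002071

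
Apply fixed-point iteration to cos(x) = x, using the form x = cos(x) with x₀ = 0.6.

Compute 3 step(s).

Equation: cos(x) = x
Fixed-point form: x = cos(x)
x₀ = 0.6

x_1 = g(0.600000) = 0.825336
x_2 = g(0.825336) = 0.678310
x_3 = g(0.678310) = 0.778634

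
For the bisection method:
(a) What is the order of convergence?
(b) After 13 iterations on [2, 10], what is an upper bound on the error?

(a) Bisection has linear (order 1) convergence; the error is halved each step.

(b) Error bound = (b-a)/2^n = (10 - 2)/2^{13}
    = 8/2^{13}

(a) 1 (linear); (b) error ≤ 9.77e-04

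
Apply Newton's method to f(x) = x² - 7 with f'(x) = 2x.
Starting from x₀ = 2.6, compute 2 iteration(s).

f(x) = x² - 7
f'(x) = 2x
x₀ = 2.6

Newton-Raphson formula: x_{n+1} = x_n - f(x_n)/f'(x_n)

Iteration 1:
  f(2.600000) = -0.240000
  f'(2.600000) = 5.200000
  x_1 = 2.600000 - (-0.240000)/5.200000 = 2.646154
Iteration 2:
  f(2.646154) = 0.002130
  f'(2.646154) = 5.292308
  x_2 = 2.646154 - 0.002130/5.292308 = 2.645751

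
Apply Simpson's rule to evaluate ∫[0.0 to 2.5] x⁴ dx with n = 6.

f(x) = x⁴
a = 0.0, b = 2.5, n = 6
h = (b - a)/n = 0.416667

Simpson's rule: (h/3)[f(x₀) + 4f(x₁) + 2f(x₂) + ... + f(xₙ)]

x_0 = 0.0000, f(x_0) = 0.000000, coefficient = 1
x_1 = 0.4167, f(x_1) = 0.030141, coefficient = 4
x_2 = 0.8333, f(x_2) = 0.482253, coefficient = 2
x_3 = 1.2500, f(x_3) = 2.441406, coefficient = 4
x_4 = 1.6667, f(x_4) = 7.716049, coefficient = 2
x_5 = 2.0833, f(x_5) = 18.838011, coefficient = 4
x_6 = 2.5000, f(x_6) = 39.062500, coefficient = 1

I ≈ (0.416667/3) × 140.697338 = 19.541297
Exact value: 19.531250
Error: 0.010047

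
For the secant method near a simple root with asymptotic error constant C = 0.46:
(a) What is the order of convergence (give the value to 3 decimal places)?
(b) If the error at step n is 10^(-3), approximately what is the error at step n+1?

(a) Secant method has superlinear convergence with order φ = (1+√5)/2 ≈ 1.618.
    This means |e_{n+1}| ≈ C|e_n|^1.618.

(b) With |e_n| = 10^(-3) and C = 0.46:
    |e_{n+1}| ≈ 0.46 × (10^(-3))^1.618 = 0.46 × 10^(-4.85)

(a) ≈ 1.618 (golden ratio); (b) |e_{n+1}| ≈ 6.437e-06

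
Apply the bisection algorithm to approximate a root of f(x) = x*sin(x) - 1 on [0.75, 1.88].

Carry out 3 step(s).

f(x) = x*sin(x) - 1
Initial interval: [0.75, 1.88]

Iteration 1:
  c_1 = (0.750000 + 1.880000)/2 = 1.315000
  f(c_1) = f(1.315000) = 0.272213
  f(a) × f(c) < 0, new interval: [0.750000, 1.315000]
Iteration 2:
  c_2 = (0.750000 + 1.315000)/2 = 1.032500
  f(c_2) = f(1.032500) = -0.113513
  f(a) × f(c) ≥ 0, new interval: [1.032500, 1.315000]
Iteration 3:
  c_3 = (1.032500 + 1.315000)/2 = 1.173750
  f(c_3) = f(1.173750) = 0.082441
  f(a) × f(c) < 0, new interval: [1.032500, 1.173750]

After 3 iteration(s), the approximation is c_3 = 1.173750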